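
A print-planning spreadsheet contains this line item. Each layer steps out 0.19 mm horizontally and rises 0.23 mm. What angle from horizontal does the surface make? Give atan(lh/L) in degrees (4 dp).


angle = atan(0.23/0.19) = 50.4403 degrees


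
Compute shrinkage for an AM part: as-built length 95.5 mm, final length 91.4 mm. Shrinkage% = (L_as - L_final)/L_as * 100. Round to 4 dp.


Shrinkage = ((95.5-91.4)/95.5)*100 = 4.2932 %


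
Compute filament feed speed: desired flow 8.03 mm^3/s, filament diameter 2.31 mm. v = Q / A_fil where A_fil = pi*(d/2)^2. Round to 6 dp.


A = pi*(2.31/2)^2 = 4.190963
v = 8.03 / 4.190963 = 1.916027 mm/s


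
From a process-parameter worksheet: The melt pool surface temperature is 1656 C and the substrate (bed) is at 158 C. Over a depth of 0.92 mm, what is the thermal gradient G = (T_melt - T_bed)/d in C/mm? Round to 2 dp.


G = (1656-158)/0.92 = 1628.26 C/mm


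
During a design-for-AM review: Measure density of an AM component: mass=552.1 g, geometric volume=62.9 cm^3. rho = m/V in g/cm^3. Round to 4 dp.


rho = 552.1 / 62.9 = 8.7774 g/cm^3


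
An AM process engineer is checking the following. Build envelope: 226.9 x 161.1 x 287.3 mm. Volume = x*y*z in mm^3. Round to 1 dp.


V = 226.9 * 161.1 * 287.3 = 10501846.4 mm^3


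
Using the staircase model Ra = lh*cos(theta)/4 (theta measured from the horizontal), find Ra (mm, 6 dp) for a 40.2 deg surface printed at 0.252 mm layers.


Ra = 0.252 * cos(40.2) / 4 = 0.048119 mm


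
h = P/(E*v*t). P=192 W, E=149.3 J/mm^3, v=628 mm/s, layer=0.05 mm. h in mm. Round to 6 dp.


h = 192 / (149.3*628*0.05) = 0.040955 mm


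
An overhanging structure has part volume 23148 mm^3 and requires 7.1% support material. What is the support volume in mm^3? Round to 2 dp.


V_support = 23148 * 0.071 = 1643.51 mm^3


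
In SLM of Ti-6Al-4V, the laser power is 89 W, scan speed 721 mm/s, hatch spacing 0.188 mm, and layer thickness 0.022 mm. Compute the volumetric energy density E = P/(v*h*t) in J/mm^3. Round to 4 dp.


E = 89 / (721*0.188*0.022) = 29.8452 J/mm^3


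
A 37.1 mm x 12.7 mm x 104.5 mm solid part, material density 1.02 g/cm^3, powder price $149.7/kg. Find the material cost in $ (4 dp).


V = 37.1 * 12.7 * 104.5 = 49237.265 mm^3 = 49.237265 cm^3
Mass = 49.237265 * 1.02 / 1000 = 0.05022201 kg
Cost = 0.05022201 * 149.7 = 7.5182 $


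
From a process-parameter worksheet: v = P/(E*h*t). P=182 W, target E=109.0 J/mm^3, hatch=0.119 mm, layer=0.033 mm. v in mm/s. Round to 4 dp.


v = 182 / (109.0*0.119*0.033) = 425.1909 mm/s


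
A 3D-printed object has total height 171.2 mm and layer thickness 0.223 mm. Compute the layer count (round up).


Layers = ceil(171.2/0.223) = 768


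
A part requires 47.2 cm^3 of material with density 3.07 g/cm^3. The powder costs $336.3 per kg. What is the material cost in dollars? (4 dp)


Mass = 47.2*3.07/1000 = 0.144904 kg
Cost = 0.144904 * 336.3 = 48.7312 $


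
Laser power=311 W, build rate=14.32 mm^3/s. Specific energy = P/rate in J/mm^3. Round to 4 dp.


SE = 311 / 14.32 = 21.7179 J/mm^3


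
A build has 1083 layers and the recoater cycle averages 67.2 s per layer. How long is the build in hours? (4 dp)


t = 1083 * 67.2 / 3600 = 20.216 hrs


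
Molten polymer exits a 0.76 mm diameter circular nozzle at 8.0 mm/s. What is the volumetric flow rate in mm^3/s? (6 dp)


A = pi*(0.76/2)^2 = 0.45364598 mm^2
Q = 0.45364598 * 8.0 = 3.629168 mm^3/s


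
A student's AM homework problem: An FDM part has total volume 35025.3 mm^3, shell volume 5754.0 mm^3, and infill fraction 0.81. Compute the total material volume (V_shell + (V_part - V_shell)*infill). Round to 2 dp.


V_infill = (35025.3 - 5754.0) * 0.81 = 23709.75
V_total = 5754.0 + 23709.75 = 29463.75 mm^3


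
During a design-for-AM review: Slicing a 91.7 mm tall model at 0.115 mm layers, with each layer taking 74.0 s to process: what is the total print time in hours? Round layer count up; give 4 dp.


Layers = ceil(91.7/0.115) = 798
t = 798 * 74.0 / 3600 = 16.4033 hrs


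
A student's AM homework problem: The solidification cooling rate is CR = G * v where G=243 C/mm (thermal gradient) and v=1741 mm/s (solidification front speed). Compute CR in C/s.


CR = 243 * 1741 = 423063 C/s


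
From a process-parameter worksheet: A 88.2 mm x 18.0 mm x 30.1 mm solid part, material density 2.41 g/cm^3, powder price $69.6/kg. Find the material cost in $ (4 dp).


V = 88.2 * 18.0 * 30.1 = 47786.76 mm^3 = 47.78676 cm^3
Mass = 47.78676 * 2.41 / 1000 = 0.11516609 kg
Cost = 0.11516609 * 69.6 = 8.0156 $


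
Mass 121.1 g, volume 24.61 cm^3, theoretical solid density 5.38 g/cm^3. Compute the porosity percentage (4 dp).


rho_part = 121.1 / 24.61 = 4.92076392 g/cm^3
Porosity = (1 - 4.92076392/5.38)*100 = 8.536 %


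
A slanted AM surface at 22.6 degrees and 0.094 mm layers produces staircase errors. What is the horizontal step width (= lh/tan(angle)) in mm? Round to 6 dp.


step = 0.094 / tan(22.6) = 0.22582 mm


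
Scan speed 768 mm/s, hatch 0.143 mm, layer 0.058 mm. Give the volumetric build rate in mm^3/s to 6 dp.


Rate = 768 * 0.143 * 0.058 = 6.369792 mm^3/s


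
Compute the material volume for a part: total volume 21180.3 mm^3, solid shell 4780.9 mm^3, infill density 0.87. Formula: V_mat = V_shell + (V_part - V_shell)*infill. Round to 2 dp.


V_infill = (21180.3 - 4780.9) * 0.87 = 14267.48
V_total = 4780.9 + 14267.48 = 19048.38 mm^3


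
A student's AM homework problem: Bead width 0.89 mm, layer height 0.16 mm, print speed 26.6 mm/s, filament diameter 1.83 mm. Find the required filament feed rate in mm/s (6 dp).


Q = 0.89 * 0.16 * 26.6 = 3.78784 mm^3/s
A_fil = pi*(1.83/2)^2 = 2.63021991 mm^2
v_feed = 3.78784 / 2.63021991 = 1.440123 mm/s


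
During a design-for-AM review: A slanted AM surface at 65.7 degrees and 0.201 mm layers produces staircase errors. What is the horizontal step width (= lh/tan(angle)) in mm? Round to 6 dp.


step = 0.201 / tan(65.7) = 0.090755 mm


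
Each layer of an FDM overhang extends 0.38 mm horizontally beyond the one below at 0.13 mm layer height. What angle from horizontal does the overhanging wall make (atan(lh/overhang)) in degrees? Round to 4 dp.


angle = atan(0.13/0.38) = 18.8861 degrees


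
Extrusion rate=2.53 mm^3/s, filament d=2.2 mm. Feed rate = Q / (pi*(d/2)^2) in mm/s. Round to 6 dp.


A = pi*(2.2/2)^2 = 3.801327
v = 2.53 / 3.801327 = 0.665557 mm/s


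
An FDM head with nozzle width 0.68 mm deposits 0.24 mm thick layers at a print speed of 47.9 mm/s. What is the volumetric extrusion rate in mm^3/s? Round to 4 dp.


Rate = 0.68 * 0.24 * 47.9 = 7.8173 mm^3/s


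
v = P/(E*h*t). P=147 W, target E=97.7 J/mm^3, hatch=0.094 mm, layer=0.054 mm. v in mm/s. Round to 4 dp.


v = 147 / (97.7*0.094*0.054) = 296.4157 mm/s


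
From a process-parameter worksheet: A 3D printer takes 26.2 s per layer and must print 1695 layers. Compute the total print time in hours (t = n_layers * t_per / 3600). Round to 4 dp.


t = 1695 * 26.2 / 3600 = 12.3358 hrs


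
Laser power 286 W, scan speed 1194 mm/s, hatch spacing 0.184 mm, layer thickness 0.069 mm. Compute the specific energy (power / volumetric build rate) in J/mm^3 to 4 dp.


Build rate = 1194 * 0.184 * 0.069 = 15.159024 mm^3/s
SE = 286 / 15.159024 = 18.8666 J/mm^3


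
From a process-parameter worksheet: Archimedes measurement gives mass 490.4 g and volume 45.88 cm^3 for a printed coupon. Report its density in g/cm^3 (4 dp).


rho = 490.4 / 45.88 = 10.6888 g/cm^3


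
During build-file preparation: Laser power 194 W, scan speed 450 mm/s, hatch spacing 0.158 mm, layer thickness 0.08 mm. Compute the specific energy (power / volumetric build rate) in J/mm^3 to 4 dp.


Build rate = 450 * 0.158 * 0.08 = 5.688 mm^3/s
SE = 194 / 5.688 = 34.1069 J/mm^3


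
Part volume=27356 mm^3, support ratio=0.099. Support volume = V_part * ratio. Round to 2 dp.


V_support = 27356 * 0.099 = 2708.24 mm^3


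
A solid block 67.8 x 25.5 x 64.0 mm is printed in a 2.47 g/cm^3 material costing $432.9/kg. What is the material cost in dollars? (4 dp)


V = 67.8 * 25.5 * 64.0 = 110649.6 mm^3 = 110.6496 cm^3
Mass = 110.6496 * 2.47 / 1000 = 0.27330451 kg
Cost = 0.27330451 * 432.9 = 118.3135 $


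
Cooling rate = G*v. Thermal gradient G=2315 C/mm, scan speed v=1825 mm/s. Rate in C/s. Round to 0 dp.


CR = 2315 * 1825 = 4224875 C/s


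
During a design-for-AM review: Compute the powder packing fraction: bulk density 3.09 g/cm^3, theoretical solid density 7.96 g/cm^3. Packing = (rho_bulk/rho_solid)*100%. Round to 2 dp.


Packing = (3.09/7.96)*100 = 38.82 %


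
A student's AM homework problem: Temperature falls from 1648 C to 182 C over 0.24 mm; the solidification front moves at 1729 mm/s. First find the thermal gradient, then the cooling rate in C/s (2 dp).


G = (1648-182)/0.24 = 6108.33333333 C/mm
CR = 6108.33333333 * 1729 = 10561308.33 C/s


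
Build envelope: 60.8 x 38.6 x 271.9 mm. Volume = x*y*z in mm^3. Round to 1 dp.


V = 60.8 * 38.6 * 271.9 = 638116.7 mm^3


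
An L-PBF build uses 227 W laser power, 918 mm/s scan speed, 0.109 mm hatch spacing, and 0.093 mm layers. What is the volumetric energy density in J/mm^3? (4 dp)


E = 227 / (918*0.109*0.093) = 24.3935 J/mm^3


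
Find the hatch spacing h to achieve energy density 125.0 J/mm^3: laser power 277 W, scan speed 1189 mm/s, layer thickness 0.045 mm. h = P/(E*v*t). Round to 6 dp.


h = 277 / (125.0*1189*0.045) = 0.041417 mm


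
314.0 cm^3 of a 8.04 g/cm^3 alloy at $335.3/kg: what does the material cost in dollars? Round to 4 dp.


Mass = 314.0*8.04/1000 = 2.52456 kg
Cost = 2.52456 * 335.3 = 846.485 $


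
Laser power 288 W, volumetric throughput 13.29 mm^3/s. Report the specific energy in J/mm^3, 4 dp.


SE = 288 / 13.29 = 21.6704 J/mm^3


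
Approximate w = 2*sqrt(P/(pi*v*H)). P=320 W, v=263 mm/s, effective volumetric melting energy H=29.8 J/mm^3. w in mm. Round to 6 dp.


w = 2*sqrt(320/(pi*263*29.8)) = 0.228005 mm


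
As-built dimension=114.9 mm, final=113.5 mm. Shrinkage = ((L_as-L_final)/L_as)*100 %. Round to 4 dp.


Shrinkage = ((114.9-113.5)/114.9)*100 = 1.2185 %


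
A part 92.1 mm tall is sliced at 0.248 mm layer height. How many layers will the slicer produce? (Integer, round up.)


Layers = ceil(92.1/0.248) = 372


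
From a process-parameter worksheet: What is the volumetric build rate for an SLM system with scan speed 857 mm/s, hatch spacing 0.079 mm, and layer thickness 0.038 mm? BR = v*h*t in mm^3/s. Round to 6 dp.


Rate = 857 * 0.079 * 0.038 = 2.572714 mm^3/s


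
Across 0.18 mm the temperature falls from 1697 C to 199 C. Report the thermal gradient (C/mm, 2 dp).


G = (1697-199)/0.18 = 8322.22 C/mm


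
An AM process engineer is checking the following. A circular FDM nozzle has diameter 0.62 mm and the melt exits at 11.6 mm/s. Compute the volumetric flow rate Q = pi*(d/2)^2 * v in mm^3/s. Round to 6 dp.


A = pi*(0.62/2)^2 = 0.30190705 mm^2
Q = 0.30190705 * 11.6 = 3.502122 mm^3/s


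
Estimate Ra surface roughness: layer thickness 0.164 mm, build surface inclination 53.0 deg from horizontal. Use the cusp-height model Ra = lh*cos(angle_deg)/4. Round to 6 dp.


Ra = 0.164 * cos(53.0) / 4 = 0.024674 mm


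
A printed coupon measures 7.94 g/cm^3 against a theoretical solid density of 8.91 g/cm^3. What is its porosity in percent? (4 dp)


Porosity = (1-7.94/8.91)*100 = 10.8866 %


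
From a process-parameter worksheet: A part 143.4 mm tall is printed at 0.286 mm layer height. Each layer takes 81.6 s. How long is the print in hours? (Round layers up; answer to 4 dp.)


Layers = ceil(143.4/0.286) = 502
t = 502 * 81.6 / 3600 = 11.3787 hrs


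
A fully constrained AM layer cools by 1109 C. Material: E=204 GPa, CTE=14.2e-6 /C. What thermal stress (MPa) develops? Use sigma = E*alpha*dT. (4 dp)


sigma = 204*1000 * 14.2e-6 * 1109 = 3212.5512 MPa


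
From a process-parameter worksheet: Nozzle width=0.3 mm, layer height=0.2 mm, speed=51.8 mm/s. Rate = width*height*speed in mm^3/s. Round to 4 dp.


Rate = 0.3 * 0.2 * 51.8 = 3.108 mm^3/s


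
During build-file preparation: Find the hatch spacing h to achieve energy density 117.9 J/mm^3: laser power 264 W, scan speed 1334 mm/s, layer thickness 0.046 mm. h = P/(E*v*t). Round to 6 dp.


h = 264 / (117.9*1334*0.046) = 0.03649 mm


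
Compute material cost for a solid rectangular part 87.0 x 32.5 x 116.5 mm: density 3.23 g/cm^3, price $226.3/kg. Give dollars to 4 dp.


V = 87.0 * 32.5 * 116.5 = 329403.75 mm^3 = 329.40375 cm^3
Mass = 329.40375 * 3.23 / 1000 = 1.06397411 kg
Cost = 1.06397411 * 226.3 = 240.7773 $


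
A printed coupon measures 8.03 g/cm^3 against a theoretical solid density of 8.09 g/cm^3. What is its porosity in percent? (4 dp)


Porosity = (1-8.03/8.09)*100 = 0.7417 %


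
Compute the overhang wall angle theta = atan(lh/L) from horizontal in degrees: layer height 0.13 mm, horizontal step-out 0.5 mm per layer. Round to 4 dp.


angle = atan(0.13/0.5) = 14.5742 degrees


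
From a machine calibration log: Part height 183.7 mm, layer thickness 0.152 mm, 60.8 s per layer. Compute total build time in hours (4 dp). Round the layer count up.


Layers = ceil(183.7/0.152) = 1209
t = 1209 * 60.8 / 3600 = 20.4187 hrs


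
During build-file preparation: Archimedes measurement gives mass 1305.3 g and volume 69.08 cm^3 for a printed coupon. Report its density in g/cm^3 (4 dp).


rho = 1305.3 / 69.08 = 18.8955 g/cm^3


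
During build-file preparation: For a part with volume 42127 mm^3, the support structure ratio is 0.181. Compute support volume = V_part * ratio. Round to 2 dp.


V_support = 42127 * 0.181 = 7624.99 mm^3


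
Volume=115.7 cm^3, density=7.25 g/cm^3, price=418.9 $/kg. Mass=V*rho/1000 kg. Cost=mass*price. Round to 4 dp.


Mass = 115.7*7.25/1000 = 0.838825 kg
Cost = 0.838825 * 418.9 = 351.3838 $


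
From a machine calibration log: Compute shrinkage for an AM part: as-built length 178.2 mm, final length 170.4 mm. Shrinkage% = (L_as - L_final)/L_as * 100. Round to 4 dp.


Shrinkage = ((178.2-170.4)/178.2)*100 = 4.3771 %


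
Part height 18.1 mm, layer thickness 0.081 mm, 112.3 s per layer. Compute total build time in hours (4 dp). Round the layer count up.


Layers = ceil(18.1/0.081) = 224
t = 224 * 112.3 / 3600 = 6.9876 hrs


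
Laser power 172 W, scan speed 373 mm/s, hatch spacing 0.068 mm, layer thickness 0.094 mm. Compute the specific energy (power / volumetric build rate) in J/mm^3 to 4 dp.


Build rate = 373 * 0.068 * 0.094 = 2.384216 mm^3/s
SE = 172 / 2.384216 = 72.1411 J/mm^3


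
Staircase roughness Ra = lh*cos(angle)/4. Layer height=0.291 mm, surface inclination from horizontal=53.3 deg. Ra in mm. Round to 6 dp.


Ra = 0.291 * cos(53.3) / 4 = 0.043477 mm


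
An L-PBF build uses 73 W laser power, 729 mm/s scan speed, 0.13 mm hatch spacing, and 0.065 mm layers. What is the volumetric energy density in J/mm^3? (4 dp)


E = 73 / (729*0.13*0.065) = 11.8506 J/mm^3


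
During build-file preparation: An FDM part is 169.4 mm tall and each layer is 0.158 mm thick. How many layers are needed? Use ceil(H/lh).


Layers = ceil(169.4/0.158) = 1073


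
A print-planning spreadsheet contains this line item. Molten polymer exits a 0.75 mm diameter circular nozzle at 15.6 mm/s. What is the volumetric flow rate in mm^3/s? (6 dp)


A = pi*(0.75/2)^2 = 0.44178647 mm^2
Q = 0.44178647 * 15.6 = 6.891869 mm^3/s


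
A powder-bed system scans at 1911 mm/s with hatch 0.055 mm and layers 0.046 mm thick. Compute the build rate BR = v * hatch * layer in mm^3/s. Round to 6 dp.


Rate = 1911 * 0.055 * 0.046 = 4.83483 mm^3/s


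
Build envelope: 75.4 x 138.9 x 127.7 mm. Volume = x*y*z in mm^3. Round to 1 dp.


V = 75.4 * 138.9 * 127.7 = 1337409.8 mm^3


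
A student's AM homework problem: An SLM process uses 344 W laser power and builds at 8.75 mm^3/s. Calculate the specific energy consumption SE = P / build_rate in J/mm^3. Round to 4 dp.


SE = 344 / 8.75 = 39.3143 J/mm^3


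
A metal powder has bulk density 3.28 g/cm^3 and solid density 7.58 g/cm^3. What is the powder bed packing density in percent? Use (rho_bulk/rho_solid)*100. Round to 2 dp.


Packing = (3.28/7.58)*100 = 43.27 %


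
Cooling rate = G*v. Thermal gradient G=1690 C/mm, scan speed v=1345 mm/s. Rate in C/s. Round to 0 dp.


CR = 1690 * 1345 = 2273050 C/s


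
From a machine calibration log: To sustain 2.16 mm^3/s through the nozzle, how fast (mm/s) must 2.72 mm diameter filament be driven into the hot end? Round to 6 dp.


A = pi*(2.72/2)^2 = 5.81069
v = 2.16 / 5.81069 = 0.371729 mm/s


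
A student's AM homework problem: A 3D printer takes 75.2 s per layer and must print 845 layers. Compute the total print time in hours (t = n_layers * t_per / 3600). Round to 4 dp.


t = 845 * 75.2 / 3600 = 17.6511 hrs


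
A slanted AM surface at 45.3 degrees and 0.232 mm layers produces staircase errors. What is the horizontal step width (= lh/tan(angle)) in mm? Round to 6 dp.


step = 0.232 / tan(45.3) = 0.229583 mm


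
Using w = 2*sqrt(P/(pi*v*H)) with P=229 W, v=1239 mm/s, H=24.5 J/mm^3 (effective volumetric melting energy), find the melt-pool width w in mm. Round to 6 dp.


w = 2*sqrt(229/(pi*1239*24.5)) = 0.098006 mm


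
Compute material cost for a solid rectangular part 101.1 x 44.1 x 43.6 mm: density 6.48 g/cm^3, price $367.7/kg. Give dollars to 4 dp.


V = 101.1 * 44.1 * 43.6 = 194391.036 mm^3 = 194.391036 cm^3
Mass = 194.391036 * 6.48 / 1000 = 1.25965391 kg
Cost = 1.25965391 * 367.7 = 463.1747 $


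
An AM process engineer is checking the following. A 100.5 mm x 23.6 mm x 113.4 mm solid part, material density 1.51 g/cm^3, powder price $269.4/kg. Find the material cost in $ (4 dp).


V = 100.5 * 23.6 * 113.4 = 268962.12 mm^3 = 268.96212 cm^3
Mass = 268.96212 * 1.51 / 1000 = 0.4061328 kg
Cost = 0.4061328 * 269.4 = 109.4122 $


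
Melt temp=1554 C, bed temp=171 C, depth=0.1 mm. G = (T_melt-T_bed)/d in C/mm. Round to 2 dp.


G = (1554-171)/0.1 = 13830.0 C/mm


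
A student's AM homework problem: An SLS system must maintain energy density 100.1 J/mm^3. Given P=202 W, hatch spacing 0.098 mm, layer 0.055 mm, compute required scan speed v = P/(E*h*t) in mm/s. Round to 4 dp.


v = 202 / (100.1*0.098*0.055) = 374.3937 mm/s


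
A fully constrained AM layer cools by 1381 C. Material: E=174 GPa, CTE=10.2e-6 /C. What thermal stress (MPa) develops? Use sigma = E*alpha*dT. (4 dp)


sigma = 174*1000 * 10.2e-6 * 1381 = 2450.9988 MPa


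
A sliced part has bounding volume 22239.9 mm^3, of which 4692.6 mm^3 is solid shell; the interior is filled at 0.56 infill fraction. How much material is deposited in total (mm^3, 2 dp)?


V_infill = (22239.9 - 4692.6) * 0.56 = 9826.49
V_total = 4692.6 + 9826.49 = 14519.09 mm^3


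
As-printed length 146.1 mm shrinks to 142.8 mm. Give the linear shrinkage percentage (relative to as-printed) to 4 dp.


Shrinkage = ((146.1-142.8)/146.1)*100 = 2.2587 %


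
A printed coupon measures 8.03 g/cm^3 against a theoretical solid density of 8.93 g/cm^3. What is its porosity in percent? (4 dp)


Porosity = (1-8.03/8.93)*100 = 10.0784 %


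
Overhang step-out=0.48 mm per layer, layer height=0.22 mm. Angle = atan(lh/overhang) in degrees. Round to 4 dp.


angle = atan(0.22/0.48) = 24.6236 degrees


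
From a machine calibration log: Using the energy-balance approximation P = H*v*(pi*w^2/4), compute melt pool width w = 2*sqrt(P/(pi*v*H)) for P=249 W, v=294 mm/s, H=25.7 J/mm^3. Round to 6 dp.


w = 2*sqrt(249/(pi*294*25.7)) = 0.20484 mm


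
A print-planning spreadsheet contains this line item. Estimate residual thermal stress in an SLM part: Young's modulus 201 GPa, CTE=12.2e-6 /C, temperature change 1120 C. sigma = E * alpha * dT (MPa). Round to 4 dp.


sigma = 201*1000 * 12.2e-6 * 1120 = 2746.464 MPa


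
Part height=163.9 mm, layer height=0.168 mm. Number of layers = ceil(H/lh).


Layers = ceil(163.9/0.168) = 976


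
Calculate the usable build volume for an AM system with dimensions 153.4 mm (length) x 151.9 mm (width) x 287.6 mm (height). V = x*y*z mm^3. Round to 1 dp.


V = 153.4 * 151.9 * 287.6 = 6701499.9 mm^3


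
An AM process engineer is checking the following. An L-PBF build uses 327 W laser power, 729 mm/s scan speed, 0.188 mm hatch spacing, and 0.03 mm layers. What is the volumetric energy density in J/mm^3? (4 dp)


E = 327 / (729*0.188*0.03) = 79.5319 J/mm^3


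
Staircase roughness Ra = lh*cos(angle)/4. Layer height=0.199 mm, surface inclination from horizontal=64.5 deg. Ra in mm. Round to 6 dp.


Ra = 0.199 * cos(64.5) / 4 = 0.021418 mm


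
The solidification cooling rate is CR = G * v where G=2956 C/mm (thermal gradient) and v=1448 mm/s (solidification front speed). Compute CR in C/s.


CR = 2956 * 1448 = 4280288 C/s


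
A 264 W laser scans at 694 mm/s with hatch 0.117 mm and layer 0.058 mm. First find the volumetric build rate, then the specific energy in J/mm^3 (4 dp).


Build rate = 694 * 0.117 * 0.058 = 4.709484 mm^3/s
SE = 264 / 4.709484 = 56.0571 J/mm^3


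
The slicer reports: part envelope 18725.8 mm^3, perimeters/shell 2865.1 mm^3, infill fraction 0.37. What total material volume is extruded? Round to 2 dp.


V_infill = (18725.8 - 2865.1) * 0.37 = 5868.46
V_total = 2865.1 + 5868.46 = 8733.56 mm^3


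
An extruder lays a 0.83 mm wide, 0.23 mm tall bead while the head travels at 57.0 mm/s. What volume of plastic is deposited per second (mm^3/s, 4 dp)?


Rate = 0.83 * 0.23 * 57.0 = 10.8813 mm^3/s


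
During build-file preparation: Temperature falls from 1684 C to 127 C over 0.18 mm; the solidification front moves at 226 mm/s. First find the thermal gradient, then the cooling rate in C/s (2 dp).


G = (1684-127)/0.18 = 8650.0 C/mm
CR = 8650.0 * 226 = 1954900.0 C/s


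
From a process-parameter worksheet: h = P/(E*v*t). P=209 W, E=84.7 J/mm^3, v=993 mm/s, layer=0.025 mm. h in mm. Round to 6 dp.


h = 209 / (84.7*993*0.025) = 0.099397 mm


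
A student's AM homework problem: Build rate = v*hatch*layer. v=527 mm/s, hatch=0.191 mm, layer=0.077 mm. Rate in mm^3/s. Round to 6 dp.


Rate = 527 * 0.191 * 0.077 = 7.750589 mm^3/s


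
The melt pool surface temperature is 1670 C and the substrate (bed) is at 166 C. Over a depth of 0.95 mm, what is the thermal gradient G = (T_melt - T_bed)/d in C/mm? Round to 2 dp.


G = (1670-166)/0.95 = 1583.16 C/mm


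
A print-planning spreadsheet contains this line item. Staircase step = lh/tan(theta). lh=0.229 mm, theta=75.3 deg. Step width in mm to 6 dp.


step = 0.229 / tan(75.3) = 0.060077 mm


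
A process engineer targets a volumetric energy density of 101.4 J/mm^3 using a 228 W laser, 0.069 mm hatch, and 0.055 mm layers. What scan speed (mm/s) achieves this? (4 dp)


v = 228 / (101.4*0.069*0.055) = 592.4956 mm/s


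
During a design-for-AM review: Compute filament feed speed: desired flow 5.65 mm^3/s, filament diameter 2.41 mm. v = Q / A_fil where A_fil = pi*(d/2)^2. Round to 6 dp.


A = pi*(2.41/2)^2 = 4.561671
v = 5.65 / 4.561671 = 1.238581 mm/s


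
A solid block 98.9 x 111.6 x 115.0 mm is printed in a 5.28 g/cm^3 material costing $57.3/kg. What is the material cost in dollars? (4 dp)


V = 98.9 * 111.6 * 115.0 = 1269282.6 mm^3 = 1269.2826 cm^3
Mass = 1269.2826 * 5.28 / 1000 = 6.70181213 kg
Cost = 6.70181213 * 57.3 = 384.0138 $


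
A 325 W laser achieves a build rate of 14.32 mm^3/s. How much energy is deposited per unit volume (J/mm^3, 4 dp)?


SE = 325 / 14.32 = 22.6955 J/mm^3


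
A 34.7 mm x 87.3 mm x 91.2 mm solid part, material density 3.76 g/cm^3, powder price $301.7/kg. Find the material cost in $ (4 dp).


V = 34.7 * 87.3 * 91.2 = 276273.072 mm^3 = 276.273072 cm^3
Mass = 276.273072 * 3.76 / 1000 = 1.03878675 kg
Cost = 1.03878675 * 301.7 = 313.402 $


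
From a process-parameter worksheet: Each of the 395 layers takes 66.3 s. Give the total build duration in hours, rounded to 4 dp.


t = 395 * 66.3 / 3600 = 7.2746 hrs


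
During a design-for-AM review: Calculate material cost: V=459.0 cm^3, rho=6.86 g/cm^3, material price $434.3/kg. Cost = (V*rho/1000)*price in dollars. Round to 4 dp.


Mass = 459.0*6.86/1000 = 3.14874 kg
Cost = 3.14874 * 434.3 = 1367.4978 $


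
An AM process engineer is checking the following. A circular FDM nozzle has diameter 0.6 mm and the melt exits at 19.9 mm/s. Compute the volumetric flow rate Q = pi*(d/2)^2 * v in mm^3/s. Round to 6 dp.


A = pi*(0.6/2)^2 = 0.28274334 mm^2
Q = 0.28274334 * 19.9 = 5.626592 mm^3/s


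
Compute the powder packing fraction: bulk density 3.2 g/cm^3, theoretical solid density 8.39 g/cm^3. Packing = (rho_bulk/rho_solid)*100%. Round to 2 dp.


Packing = (3.2/8.39)*100 = 38.14 %


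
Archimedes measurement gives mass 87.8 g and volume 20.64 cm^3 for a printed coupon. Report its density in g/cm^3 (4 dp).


rho = 87.8 / 20.64 = 4.2539 g/cm^3


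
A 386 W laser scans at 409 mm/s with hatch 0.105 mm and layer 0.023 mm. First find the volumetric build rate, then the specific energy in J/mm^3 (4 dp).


Build rate = 409 * 0.105 * 0.023 = 0.987735 mm^3/s
SE = 386 / 0.987735 = 390.7931 J/mm^3


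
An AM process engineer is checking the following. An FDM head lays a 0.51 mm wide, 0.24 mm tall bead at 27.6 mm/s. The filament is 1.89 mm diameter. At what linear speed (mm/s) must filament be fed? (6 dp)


Q = 0.51 * 0.24 * 27.6 = 3.37824 mm^3/s
A_fil = pi*(1.89/2)^2 = 2.80552078 mm^2
v_feed = 3.37824 / 2.80552078 = 1.20414 mm/s


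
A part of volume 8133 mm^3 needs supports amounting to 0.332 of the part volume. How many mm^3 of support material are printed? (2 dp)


V_support = 8133 * 0.332 = 2700.16 mm^3


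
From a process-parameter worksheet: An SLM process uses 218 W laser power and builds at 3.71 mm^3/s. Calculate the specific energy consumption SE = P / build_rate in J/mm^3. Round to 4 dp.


SE = 218 / 3.71 = 58.7601 J/mm^3


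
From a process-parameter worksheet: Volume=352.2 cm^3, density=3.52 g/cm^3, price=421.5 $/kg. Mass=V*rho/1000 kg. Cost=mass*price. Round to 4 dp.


Mass = 352.2*3.52/1000 = 1.239744 kg
Cost = 1.239744 * 421.5 = 522.5521 $


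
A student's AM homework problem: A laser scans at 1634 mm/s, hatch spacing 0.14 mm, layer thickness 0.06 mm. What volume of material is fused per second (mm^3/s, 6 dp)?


Rate = 1634 * 0.14 * 0.06 = 13.7256 mm^3/s


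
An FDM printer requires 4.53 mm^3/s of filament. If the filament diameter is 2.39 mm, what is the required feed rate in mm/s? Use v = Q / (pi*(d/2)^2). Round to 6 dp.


A = pi*(2.39/2)^2 = 4.486273
v = 4.53 / 4.486273 = 1.009747 mm/s


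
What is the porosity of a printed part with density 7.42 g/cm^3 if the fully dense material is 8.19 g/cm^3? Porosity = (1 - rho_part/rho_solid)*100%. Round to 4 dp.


Porosity = (1-7.42/8.19)*100 = 9.4017 %


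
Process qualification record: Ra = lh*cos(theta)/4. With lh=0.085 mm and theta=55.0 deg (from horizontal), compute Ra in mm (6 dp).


Ra = 0.085 * cos(55.0) / 4 = 0.012188 mm


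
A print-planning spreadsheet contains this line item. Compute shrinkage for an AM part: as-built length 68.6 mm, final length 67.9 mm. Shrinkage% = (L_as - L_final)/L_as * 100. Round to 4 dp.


Shrinkage = ((68.6-67.9)/68.6)*100 = 1.0204 %


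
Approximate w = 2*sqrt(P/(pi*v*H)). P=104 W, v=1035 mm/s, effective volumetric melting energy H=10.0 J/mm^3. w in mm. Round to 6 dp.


w = 2*sqrt(104/(pi*1035*10.0)) = 0.11311 mm


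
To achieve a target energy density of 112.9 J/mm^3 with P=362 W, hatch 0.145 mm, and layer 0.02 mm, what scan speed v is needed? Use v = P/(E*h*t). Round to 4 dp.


v = 362 / (112.9*0.145*0.02) = 1105.6474 mm/s


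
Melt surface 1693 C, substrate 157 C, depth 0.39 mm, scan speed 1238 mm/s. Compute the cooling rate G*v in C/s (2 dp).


G = (1693-157)/0.39 = 3938.46153846 C/mm
CR = 3938.46153846 * 1238 = 4875815.38 C/s


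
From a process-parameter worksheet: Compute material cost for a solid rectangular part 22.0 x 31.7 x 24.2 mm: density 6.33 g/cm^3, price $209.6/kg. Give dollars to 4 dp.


V = 22.0 * 31.7 * 24.2 = 16877.08 mm^3 = 16.87708 cm^3
Mass = 16.87708 * 6.33 / 1000 = 0.10683192 kg
Cost = 0.10683192 * 209.6 = 22.392 $


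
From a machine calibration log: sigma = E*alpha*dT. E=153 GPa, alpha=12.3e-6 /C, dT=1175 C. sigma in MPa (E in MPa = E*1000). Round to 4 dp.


sigma = 153*1000 * 12.3e-6 * 1175 = 2211.2325 MPa


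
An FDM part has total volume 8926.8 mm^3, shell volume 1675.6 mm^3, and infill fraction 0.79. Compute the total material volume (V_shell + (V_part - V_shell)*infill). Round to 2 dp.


V_infill = (8926.8 - 1675.6) * 0.79 = 5728.45
V_total = 1675.6 + 5728.45 = 7404.05 mm^3


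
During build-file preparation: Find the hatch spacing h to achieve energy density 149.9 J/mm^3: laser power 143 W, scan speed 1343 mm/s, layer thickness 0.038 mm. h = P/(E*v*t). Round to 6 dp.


h = 143 / (149.9*1343*0.038) = 0.018693 mm


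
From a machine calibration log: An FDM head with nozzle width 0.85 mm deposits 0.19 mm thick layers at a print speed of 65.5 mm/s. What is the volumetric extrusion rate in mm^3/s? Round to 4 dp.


Rate = 0.85 * 0.19 * 65.5 = 10.5783 mm^3/s


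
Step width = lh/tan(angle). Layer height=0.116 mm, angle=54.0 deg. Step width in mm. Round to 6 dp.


step = 0.116 / tan(54.0) = 0.084279 mm


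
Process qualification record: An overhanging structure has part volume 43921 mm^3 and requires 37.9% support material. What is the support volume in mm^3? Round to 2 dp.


V_support = 43921 * 0.379 = 16646.06 mm^3


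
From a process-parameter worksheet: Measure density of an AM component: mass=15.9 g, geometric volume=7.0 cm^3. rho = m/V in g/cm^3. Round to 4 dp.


rho = 15.9 / 7.0 = 2.2714 g/cm^3


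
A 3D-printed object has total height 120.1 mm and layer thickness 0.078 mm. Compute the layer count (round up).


Layers = ceil(120.1/0.078) = 1540


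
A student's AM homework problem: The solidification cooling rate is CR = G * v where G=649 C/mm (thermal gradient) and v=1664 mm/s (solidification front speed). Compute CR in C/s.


CR = 649 * 1664 = 1079936 C/s


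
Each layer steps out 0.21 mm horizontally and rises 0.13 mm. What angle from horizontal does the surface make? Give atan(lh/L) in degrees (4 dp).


angle = atan(0.13/0.21) = 31.7595 degrees


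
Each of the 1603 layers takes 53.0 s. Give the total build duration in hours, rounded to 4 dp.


t = 1603 * 53.0 / 3600 = 23.5997 hrs


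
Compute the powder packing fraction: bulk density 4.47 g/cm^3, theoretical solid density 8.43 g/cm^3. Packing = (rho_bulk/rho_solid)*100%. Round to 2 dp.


Packing = (4.47/8.43)*100 = 53.02 %


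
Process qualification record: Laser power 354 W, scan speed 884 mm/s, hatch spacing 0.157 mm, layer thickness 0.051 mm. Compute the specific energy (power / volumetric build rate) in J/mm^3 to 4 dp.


Build rate = 884 * 0.157 * 0.051 = 7.078188 mm^3/s
SE = 354 / 7.078188 = 50.0128 J/mm^3


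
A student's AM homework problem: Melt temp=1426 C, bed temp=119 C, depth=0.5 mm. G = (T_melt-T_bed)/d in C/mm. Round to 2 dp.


G = (1426-119)/0.5 = 2614.0 C/mm


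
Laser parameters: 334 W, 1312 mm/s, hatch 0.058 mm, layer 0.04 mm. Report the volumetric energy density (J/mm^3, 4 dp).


E = 334 / (1312*0.058*0.04) = 109.7298 J/mm^3


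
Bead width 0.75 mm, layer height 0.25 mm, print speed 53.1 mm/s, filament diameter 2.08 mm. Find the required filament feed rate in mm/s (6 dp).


Q = 0.75 * 0.25 * 53.1 = 9.95625 mm^3/s
A_fil = pi*(2.08/2)^2 = 3.39794661 mm^2
v_feed = 9.95625 / 3.39794661 = 2.930078 mm/s


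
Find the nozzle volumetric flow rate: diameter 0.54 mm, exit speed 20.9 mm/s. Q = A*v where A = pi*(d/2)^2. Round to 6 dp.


A = pi*(0.54/2)^2 = 0.2290221 mm^2
Q = 0.2290221 * 20.9 = 4.786562 mm^3/s


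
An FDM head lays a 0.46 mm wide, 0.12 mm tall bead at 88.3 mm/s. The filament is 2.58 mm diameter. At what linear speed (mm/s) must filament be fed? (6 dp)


Q = 0.46 * 0.12 * 88.3 = 4.87416 mm^3/s
A_fil = pi*(2.58/2)^2 = 5.22792433 mm^2
v_feed = 4.87416 / 5.22792433 = 0.932332 mm/s


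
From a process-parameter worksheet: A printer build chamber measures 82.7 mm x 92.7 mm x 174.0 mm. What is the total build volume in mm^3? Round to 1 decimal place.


V = 82.7 * 92.7 * 174.0 = 1333934.5 mm^3


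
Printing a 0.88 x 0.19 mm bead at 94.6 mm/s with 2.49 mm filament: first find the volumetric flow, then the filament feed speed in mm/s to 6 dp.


Q = 0.88 * 0.19 * 94.6 = 15.81712 mm^3/s
A_fil = pi*(2.49/2)^2 = 4.86954715 mm^2
v_feed = 15.81712 / 4.86954715 = 3.248171 mm/s


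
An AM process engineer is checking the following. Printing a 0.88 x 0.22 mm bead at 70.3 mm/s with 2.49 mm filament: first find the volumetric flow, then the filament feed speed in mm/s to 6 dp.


Q = 0.88 * 0.22 * 70.3 = 13.61008 mm^3/s
A_fil = pi*(2.49/2)^2 = 4.86954715 mm^2
v_feed = 13.61008 / 4.86954715 = 2.794938 mm/s


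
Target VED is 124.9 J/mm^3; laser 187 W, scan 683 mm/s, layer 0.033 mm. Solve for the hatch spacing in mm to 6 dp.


h = 187 / (124.9*683*0.033) = 0.066427 mm


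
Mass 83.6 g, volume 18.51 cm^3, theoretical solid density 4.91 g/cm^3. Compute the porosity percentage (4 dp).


rho_part = 83.6 / 18.51 = 4.51647758 g/cm^3
Porosity = (1 - 4.51647758/4.91)*100 = 8.0147 %


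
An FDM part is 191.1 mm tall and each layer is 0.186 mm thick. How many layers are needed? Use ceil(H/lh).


Layers = ceil(191.1/0.186) = 1028


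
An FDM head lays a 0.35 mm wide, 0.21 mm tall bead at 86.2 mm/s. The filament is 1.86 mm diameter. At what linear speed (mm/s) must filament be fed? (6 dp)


Q = 0.35 * 0.21 * 86.2 = 6.3357 mm^3/s
A_fil = pi*(1.86/2)^2 = 2.71716349 mm^2
v_feed = 6.3357 / 2.71716349 = 2.331733 mm/s


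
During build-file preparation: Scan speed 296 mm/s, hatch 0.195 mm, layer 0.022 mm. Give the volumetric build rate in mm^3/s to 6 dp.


Rate = 296 * 0.195 * 0.022 = 1.26984 mm^3/s


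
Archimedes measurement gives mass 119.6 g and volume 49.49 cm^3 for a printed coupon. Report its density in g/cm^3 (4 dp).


rho = 119.6 / 49.49 = 2.4166 g/cm^3


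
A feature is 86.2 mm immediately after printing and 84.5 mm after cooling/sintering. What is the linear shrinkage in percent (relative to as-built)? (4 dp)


Shrinkage = ((86.2-84.5)/86.2)*100 = 1.9722 %


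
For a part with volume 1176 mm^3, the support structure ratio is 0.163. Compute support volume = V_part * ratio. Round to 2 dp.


V_support = 1176 * 0.163 = 191.69 mm^3


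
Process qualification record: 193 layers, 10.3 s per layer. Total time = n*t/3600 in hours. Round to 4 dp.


t = 193 * 10.3 / 3600 = 0.5522 hrs


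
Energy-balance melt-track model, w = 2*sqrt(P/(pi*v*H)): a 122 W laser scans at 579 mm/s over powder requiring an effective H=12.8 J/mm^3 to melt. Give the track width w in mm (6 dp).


w = 2*sqrt(122/(pi*579*12.8)) = 0.144774 mm


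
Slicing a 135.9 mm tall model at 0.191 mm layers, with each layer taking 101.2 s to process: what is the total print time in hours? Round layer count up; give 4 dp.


Layers = ceil(135.9/0.191) = 712
t = 712 * 101.2 / 3600 = 20.0151 hrs


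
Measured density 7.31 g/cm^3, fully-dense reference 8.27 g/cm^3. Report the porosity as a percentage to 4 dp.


Porosity = (1-7.31/8.27)*100 = 11.6082 %


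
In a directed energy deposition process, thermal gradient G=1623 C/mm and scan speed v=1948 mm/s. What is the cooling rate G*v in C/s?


CR = 1623 * 1948 = 3161604 C/s


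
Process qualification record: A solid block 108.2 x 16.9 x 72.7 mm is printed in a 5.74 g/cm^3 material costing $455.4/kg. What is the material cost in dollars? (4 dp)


V = 108.2 * 16.9 * 72.7 = 132937.766 mm^3 = 132.937766 cm^3
Mass = 132.937766 * 5.74 / 1000 = 0.76306278 kg
Cost = 0.76306278 * 455.4 = 347.4988 $


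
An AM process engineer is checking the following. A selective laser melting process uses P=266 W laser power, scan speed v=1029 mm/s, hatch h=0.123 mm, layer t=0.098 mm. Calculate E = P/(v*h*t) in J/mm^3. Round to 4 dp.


E = 266 / (1029*0.123*0.098) = 21.4454 J/mm^3


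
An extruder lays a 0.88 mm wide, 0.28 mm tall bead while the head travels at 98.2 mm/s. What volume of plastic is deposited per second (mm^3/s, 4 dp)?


Rate = 0.88 * 0.28 * 98.2 = 24.1965 mm^3/s


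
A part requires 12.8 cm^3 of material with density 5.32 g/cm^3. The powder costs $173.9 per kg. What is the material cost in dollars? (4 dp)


Mass = 12.8*5.32/1000 = 0.068096 kg
Cost = 0.068096 * 173.9 = 11.8419 $


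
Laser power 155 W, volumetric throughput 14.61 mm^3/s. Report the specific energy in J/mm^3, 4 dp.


SE = 155 / 14.61 = 10.6092 J/mm^3


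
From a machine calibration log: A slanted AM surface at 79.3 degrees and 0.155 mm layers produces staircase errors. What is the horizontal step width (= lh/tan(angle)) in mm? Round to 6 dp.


step = 0.155 / tan(79.3) = 0.029288 mm


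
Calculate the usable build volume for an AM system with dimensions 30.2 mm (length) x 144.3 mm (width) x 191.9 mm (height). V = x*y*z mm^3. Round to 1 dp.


V = 30.2 * 144.3 * 191.9 = 836273.3 mm^3


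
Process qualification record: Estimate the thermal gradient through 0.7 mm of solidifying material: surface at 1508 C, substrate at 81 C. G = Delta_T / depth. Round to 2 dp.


G = (1508-81)/0.7 = 2038.57 C/mm


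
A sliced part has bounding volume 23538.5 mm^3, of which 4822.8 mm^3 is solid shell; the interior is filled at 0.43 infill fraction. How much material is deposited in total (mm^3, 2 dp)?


V_infill = (23538.5 - 4822.8) * 0.43 = 8047.75
V_total = 4822.8 + 8047.75 = 12870.55 mm^3


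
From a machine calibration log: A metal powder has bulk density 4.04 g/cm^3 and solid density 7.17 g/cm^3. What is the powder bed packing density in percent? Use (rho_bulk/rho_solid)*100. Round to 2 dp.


Packing = (4.04/7.17)*100 = 56.35 %


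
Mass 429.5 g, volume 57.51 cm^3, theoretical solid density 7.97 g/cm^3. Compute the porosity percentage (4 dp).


rho_part = 429.5 / 57.51 = 7.46826639 g/cm^3
Porosity = (1 - 7.46826639/7.97)*100 = 6.2953 %


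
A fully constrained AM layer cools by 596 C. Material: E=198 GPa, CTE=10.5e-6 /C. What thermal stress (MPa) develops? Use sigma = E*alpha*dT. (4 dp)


sigma = 198*1000 * 10.5e-6 * 596 = 1239.084 MPa


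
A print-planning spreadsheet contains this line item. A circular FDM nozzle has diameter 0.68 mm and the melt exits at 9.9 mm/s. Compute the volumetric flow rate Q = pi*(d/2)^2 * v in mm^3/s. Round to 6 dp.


A = pi*(0.68/2)^2 = 0.36316811 mm^2
Q = 0.36316811 * 9.9 = 3.595364 mm^3/s


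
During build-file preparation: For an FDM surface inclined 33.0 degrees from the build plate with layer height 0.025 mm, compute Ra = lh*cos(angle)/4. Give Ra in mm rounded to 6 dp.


Ra = 0.025 * cos(33.0) / 4 = 0.005242 mm


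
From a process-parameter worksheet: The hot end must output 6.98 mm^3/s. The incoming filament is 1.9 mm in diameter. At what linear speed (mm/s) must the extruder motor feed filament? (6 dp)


A = pi*(1.9/2)^2 = 2.835287
v = 6.98 / 2.835287 = 2.461832 mm/s


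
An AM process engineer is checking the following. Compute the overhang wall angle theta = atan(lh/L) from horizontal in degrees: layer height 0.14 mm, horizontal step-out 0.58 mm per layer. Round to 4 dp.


angle = atan(0.14/0.58) = 13.5704 degrees
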